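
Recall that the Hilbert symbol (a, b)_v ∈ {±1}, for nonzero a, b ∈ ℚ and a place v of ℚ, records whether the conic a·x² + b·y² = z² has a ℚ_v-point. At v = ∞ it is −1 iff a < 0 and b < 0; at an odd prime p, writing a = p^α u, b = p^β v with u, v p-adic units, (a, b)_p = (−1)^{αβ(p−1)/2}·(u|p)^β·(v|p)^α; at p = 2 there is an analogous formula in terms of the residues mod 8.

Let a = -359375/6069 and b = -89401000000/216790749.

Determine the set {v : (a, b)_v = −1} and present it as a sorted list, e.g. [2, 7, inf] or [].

[7, inf]

Mod squares: a ≡ -483, b ≡ -21. Check v ∈ {∞, 2, 3, 5, 7, 13, 17, 23}.
v=7: a=7^-1·(≡2), b=7^-3·(≡4) mod 7; (2|7)=+1, (4|7)=+1; (−1)^{-1·-3·3}·(+1)^-3·(+1)^-1 = -1.
v=∞: -483 < 0 and -21 < 0  ⇒  (a,b)_∞ = -1.
v=2: v_2(a)=0, v_2(b)=6; units ≡ 5, 3 (mod 8); ε·ε+αω+βω = 0·1+0·1+6·1 ≡ 0  ⇒  (a,b)_2 = +1.
v=13: a=13^0·(≡8), b=13^2·(≡5) mod 13; (8|13)=-1, (5|13)=-1; (−1)^{0·2·6}·(-1)^2·(-1)^0 = +1.
v=5: a=5^6·(≡3), b=5^6·(≡4) mod 5; (3|5)=-1, (4|5)=+1; (−1)^{6·6·2}·(-1)^6·(+1)^6 = +1.
v=23: a=23^1·(≡18), b=23^2·(≡8) mod 23; (18|23)=+1, (8|23)=+1; (−1)^{1·2·11}·(+1)^2·(+1)^1 = +1.
v=17: a=17^-2·(≡14), b=17^-2·(≡16) mod 17; (14|17)=-1, (16|17)=+1; (−1)^{-2·-2·8}·(-1)^-2·(+1)^-2 = +1.
v=3: a=3^-1·(≡1), b=3^-7·(≡2) mod 3; (1|3)=+1, (2|3)=-1; (−1)^{-1·-7·1}·(+1)^-7·(-1)^-1 = +1.
Ram(-483, -21) = {7, ∞}; no ℚ_7-point on the conic.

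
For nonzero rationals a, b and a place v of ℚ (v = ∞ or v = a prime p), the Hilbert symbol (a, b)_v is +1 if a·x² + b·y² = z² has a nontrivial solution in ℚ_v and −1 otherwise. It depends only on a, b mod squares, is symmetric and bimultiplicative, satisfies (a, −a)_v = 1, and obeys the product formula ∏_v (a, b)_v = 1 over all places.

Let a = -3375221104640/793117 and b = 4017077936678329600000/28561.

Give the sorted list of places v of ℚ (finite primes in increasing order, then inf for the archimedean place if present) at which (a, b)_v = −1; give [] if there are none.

(a, b) ≡ (-1430, 13090) mod (ℚ^×)²; places V = {2, 5, 7, 11, 13, 17, 19, 23, ∞}.
(a,b)_19: α=-2, u≡10; β=0, v≡2 (mod 19); (10|19)=-1, (2|19)=-1; sign (−1)^0·-1^0·-1^-2 = +1.
(a,b)_13: α=-3, u≡7; β=-4, v≡1 (mod 13); (7|13)=-1, (1|13)=+1; sign (−1)^0·-1^-4·+1^-3 = +1.
(a,b)_2: α=13, β=11; u≡5, v≡1 (mod 8); ε(u)ε(v)=0·0, αω(v)=13·0, βω(u)=11·1; sum ≡ 1  ⇒  -1.
(a,b)_7: α=2, u≡3; β=3, v≡4 (mod 7); (3|7)=-1, (4|7)=+1; sign (−1)^0·-1^3·+1^2 = -1.
(a,b)_17: α=2, u≡15; β=3, v≡5 (mod 17); (15|17)=+1, (5|17)=-1; sign (−1)^0·+1^3·-1^2 = +1.
(a,b)_5: α=1, u≡1; β=5, v≡2 (mod 5); (1|5)=+1, (2|5)=-1; sign (−1)^0·+1^5·-1^1 = -1.
(a,b)_∞: sgn(-1430)=−, sgn(13090)=+, so +1.
(a,b)_23: α=2, u≡20; β=4, v≡9 (mod 23); (20|23)=-1, (9|23)=+1; sign (−1)^0·-1^4·+1^2 = +1.
(a,b)_11: α=1, u≡10; β=3, v≡10 (mod 11); (10|11)=-1, (10|11)=-1; sign (−1)^1·-1^3·-1^1 = -1.
Ram(-1430, 13090) = {2, 5, 7, 11}; no ℚ_2-point on the conic.

[2, 5, 7, 11]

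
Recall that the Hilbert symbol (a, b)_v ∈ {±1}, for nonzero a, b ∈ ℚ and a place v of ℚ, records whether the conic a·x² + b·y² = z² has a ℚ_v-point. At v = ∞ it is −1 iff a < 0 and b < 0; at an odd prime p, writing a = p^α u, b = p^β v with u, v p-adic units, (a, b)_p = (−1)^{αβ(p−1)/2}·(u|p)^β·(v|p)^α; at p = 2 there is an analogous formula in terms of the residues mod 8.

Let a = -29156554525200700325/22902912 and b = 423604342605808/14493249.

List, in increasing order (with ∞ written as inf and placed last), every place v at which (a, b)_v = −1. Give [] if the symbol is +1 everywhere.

[2, 41]

Mod squares: a ≡ -12920986, b ≡ 6043687. Check v ∈ {∞, 2, 3, 5, 7, 13, 17, 23, 29, 31, 41, 47}.
v=31: a=31^1·(≡28), b=31^0·(≡16) mod 31; (28|31)=+1, (16|31)=+1; (−1)^{1·0·15}·(+1)^0·(+1)^1 = +1.
v=2: v_2(a)=-7, v_2(b)=4; units ≡ 3, 7 (mod 8); ε·ε+αω+βω = 1·1+-7·0+4·1 ≡ 1  ⇒  (a,b)_2 = -1.
v=13: a=13^3·(≡6), b=13^3·(≡2) mod 13; (6|13)=-1, (2|13)=-1; (−1)^{3·3·6}·(-1)^3·(-1)^3 = +1.
v=23: a=23^3·(≡4), b=23^3·(≡7) mod 23; (4|23)=+1, (7|23)=-1; (−1)^{3·3·11}·(+1)^3·(-1)^3 = +1.
v=∞: -12920986 < 0 and 6043687 > 0  ⇒  (a,b)_∞ = +1.
v=3: a=3^-4·(≡2), b=3^-8·(≡1) mod 3; (2|3)=-1, (1|3)=+1; (−1)^{-4·-8·1}·(-1)^-8·(+1)^-4 = +1.
v=29: a=29^2·(≡16), b=29^1·(≡20) mod 29; (16|29)=+1, (20|29)=+1; (−1)^{2·1·14}·(+1)^1·(+1)^2 = +1.
v=5: a=5^2·(≡1), b=5^0·(≡2) mod 5; (1|5)=+1, (2|5)=-1; (−1)^{2·0·2}·(+1)^0·(-1)^2 = +1.
v=7: a=7^4·(≡5), b=7^2·(≡6) mod 7; (5|7)=-1, (6|7)=-1; (−1)^{4·2·3}·(-1)^2·(-1)^4 = +1.
v=47: a=47^-2·(≡11), b=47^-2·(≡32) mod 47; (11|47)=-1, (32|47)=+1; (−1)^{-2·-2·23}·(-1)^-2·(+1)^-2 = +1.
v=17: a=17^1·(≡11), b=17^1·(≡6) mod 17; (11|17)=-1, (6|17)=-1; (−1)^{1·1·8}·(-1)^1·(-1)^1 = +1.
v=41: a=41^1·(≡4), b=41^1·(≡35) mod 41; (4|41)=+1, (35|41)=-1; (−1)^{1·1·20}·(+1)^1·(-1)^1 = -1.
Ram(-12920986, 6043687) = {2, 41}; no ℚ_2-point on the conic.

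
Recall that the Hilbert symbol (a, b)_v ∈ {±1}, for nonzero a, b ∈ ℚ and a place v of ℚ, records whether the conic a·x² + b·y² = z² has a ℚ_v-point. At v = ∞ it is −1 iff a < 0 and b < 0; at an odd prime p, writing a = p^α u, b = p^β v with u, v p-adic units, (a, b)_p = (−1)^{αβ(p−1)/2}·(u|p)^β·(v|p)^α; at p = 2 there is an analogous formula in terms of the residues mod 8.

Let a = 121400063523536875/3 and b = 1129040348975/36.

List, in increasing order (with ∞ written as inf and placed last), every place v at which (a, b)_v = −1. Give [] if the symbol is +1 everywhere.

[3, 7]

(a, b) ≡ (5313, 119) mod (ℚ^×)²; places V = {2, 3, 5, 7, 11, 17, 23, ∞}.
(a,b)_∞: sgn(5313)=+, sgn(119)=+, so +1.
(a,b)_7: α=3, u≡5; β=3, v≡3 (mod 7); (5|7)=-1, (3|7)=-1; sign (−1)^1·-1^3·-1^3 = -1.
(a,b)_5: α=4, u≡3; β=2, v≡4 (mod 5); (3|5)=-1, (4|5)=+1; sign (−1)^0·-1^2·+1^4 = +1.
(a,b)_17: α=2, u≡13; β=1, v≡11 (mod 17); (13|17)=+1, (11|17)=-1; sign (−1)^0·+1^1·-1^2 = +1.
(a,b)_2: α=0, β=-2; u≡1, v≡7 (mod 8); ε(u)ε(v)=0·1, αω(v)=0·0, βω(u)=-2·0; sum ≡ 0  ⇒  +1.
(a,b)_3: α=-1, u≡1; β=-2, v≡2 (mod 3); (1|3)=+1, (2|3)=-1; sign (−1)^0·+1^-2·-1^-1 = -1.
(a,b)_23: α=3, u≡3; β=2, v≡1 (mod 23); (3|23)=+1, (1|23)=+1; sign (−1)^0·+1^2·+1^3 = +1.
(a,b)_11: α=5, u≡7; β=4, v≡1 (mod 11); (7|11)=-1, (1|11)=+1; sign (−1)^0·-1^4·+1^5 = +1.
Ram(5313, 119) = {3, 7}; no ℚ_3-point on the conic.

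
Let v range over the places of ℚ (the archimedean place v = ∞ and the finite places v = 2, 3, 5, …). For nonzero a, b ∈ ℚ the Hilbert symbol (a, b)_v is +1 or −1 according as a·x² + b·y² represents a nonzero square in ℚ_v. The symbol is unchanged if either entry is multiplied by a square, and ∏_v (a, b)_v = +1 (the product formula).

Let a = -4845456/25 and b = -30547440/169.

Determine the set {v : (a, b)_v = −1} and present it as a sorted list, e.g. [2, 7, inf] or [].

[23, inf]

Mod squares: a ≡ -33649, b ≡ -212135. Check v ∈ {∞, 2, 3, 5, 7, 11, 13, 19, 23, 29}.
v=2: v_2(a)=4, v_2(b)=4; units ≡ 7, 1 (mod 8); ε·ε+αω+βω = 1·0+4·0+4·0 ≡ 0  ⇒  (a,b)_2 = +1.
v=19: a=19^1·(≡18), b=19^1·(≡9) mod 19; (18|19)=-1, (9|19)=+1; (−1)^{1·1·9}·(-1)^1·(+1)^1 = +1.
v=7: a=7^1·(≡2), b=7^1·(≡6) mod 7; (2|7)=+1, (6|7)=-1; (−1)^{1·1·3}·(+1)^1·(-1)^1 = +1.
v=23: a=23^1·(≡4), b=23^0·(≡7) mod 23; (4|23)=+1, (7|23)=-1; (−1)^{1·0·11}·(+1)^0·(-1)^1 = -1.
v=29: a=29^0·(≡5), b=29^1·(≡16) mod 29; (5|29)=+1, (16|29)=+1; (−1)^{0·1·14}·(+1)^1·(+1)^0 = +1.
v=∞: -33649 < 0 and -212135 < 0  ⇒  (a,b)_∞ = -1.
v=3: a=3^2·(≡2), b=3^2·(≡1) mod 3; (2|3)=-1, (1|3)=+1; (−1)^{2·2·1}·(-1)^2·(+1)^2 = +1.
v=5: a=5^-2·(≡4), b=5^1·(≡3) mod 5; (4|5)=+1, (3|5)=-1; (−1)^{-2·1·2}·(+1)^1·(-1)^-2 = +1.
v=11: a=11^1·(≡7), b=11^1·(≡5) mod 11; (7|11)=-1, (5|11)=+1; (−1)^{1·1·5}·(-1)^1·(+1)^1 = +1.
v=13: a=13^0·(≡5), b=13^-2·(≡12) mod 13; (5|13)=-1, (12|13)=+1; (−1)^{0·-2·6}·(-1)^-2·(+1)^0 = +1.
(-33649, -212135 / ℚ) ramifies at {23, ∞}: a division algebra.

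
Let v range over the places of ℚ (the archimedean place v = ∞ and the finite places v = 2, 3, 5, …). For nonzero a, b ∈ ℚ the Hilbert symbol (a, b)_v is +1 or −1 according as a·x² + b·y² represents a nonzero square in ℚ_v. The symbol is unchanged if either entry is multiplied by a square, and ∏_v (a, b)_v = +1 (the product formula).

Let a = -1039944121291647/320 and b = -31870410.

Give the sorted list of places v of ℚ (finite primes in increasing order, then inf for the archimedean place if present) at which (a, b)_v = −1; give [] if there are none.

Mod squares: a ≡ -715, b ≡ -31870410. Check v ∈ {∞, 2, 3, 5, 11, 13, 17, 19, 23}.
v=2: v_2(a)=-6, v_2(b)=1; units ≡ 5, 3 (mod 8); ε·ε+αω+βω = 0·1+-6·1+1·1 ≡ 1  ⇒  (a,b)_2 = -1.
v=5: a=5^-1·(≡2), b=5^1·(≡3) mod 5; (2|5)=-1, (3|5)=-1; (−1)^{-1·1·2}·(-1)^1·(-1)^-1 = +1.
v=23: a=23^2·(≡5), b=23^1·(≡11) mod 23; (5|23)=-1, (11|23)=-1; (−1)^{2·1·11}·(-1)^1·(-1)^2 = -1.
v=19: a=19^2·(≡11), b=19^1·(≡6) mod 19; (11|19)=+1, (6|19)=+1; (−1)^{2·1·9}·(+1)^1·(+1)^2 = +1.
v=11: a=11^5·(≡9), b=11^1·(≡2) mod 11; (9|11)=+1, (2|11)=-1; (−1)^{5·1·5}·(+1)^1·(-1)^5 = +1.
v=3: a=3^2·(≡2), b=3^1·(≡1) mod 3; (2|3)=-1, (1|3)=+1; (−1)^{2·1·1}·(-1)^1·(+1)^2 = -1.
v=∞: -715 < 0 and -31870410 < 0  ⇒  (a,b)_∞ = -1.
v=13: a=13^1·(≡9), b=13^1·(≡9) mod 13; (9|13)=+1, (9|13)=+1; (−1)^{1·1·6}·(+1)^1·(+1)^1 = +1.
v=17: a=17^2·(≡9), b=17^1·(≡13) mod 17; (9|17)=+1, (13|17)=+1; (−1)^{2·1·8}·(+1)^1·(+1)^2 = +1.
Ram(-715, -31870410) = {2, 3, 23, ∞}; no ℚ_2-point on the conic.

[2, 3, 23, inf]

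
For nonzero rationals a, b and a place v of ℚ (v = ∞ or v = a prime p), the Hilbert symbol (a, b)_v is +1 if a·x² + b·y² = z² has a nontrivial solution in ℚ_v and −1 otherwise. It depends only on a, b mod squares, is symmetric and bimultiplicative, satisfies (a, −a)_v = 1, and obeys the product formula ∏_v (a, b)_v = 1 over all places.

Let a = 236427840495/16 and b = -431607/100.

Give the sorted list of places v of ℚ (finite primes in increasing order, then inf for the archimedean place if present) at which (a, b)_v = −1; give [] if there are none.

Mod squares: a ≡ 217105455, b ≡ -3567. Check v ∈ {∞, 2, 3, 5, 7, 11, 29, 37, 41, 47}.
v=29: a=29^1·(≡16), b=29^1·(≡4) mod 29; (16|29)=+1, (4|29)=+1; (−1)^{1·1·14}·(+1)^1·(+1)^1 = +1.
v=11: a=11^2·(≡2), b=11^2·(≡8) mod 11; (2|11)=-1, (8|11)=-1; (−1)^{2·2·5}·(-1)^2·(-1)^2 = +1.
v=7: a=7^1·(≡1), b=7^0·(≡3) mod 7; (1|7)=+1, (3|7)=-1; (−1)^{1·0·3}·(+1)^0·(-1)^1 = -1.
v=3: a=3^3·(≡1), b=3^1·(≡2) mod 3; (1|3)=+1, (2|3)=-1; (−1)^{3·1·1}·(+1)^1·(-1)^3 = +1.
v=41: a=41^1·(≡10), b=41^1·(≡37) mod 41; (10|41)=+1, (37|41)=+1; (−1)^{1·1·20}·(+1)^1·(+1)^1 = +1.
v=37: a=37^1·(≡33), b=37^0·(≡17) mod 37; (33|37)=+1, (17|37)=-1; (−1)^{1·0·18}·(+1)^0·(-1)^1 = -1.
v=47: a=47^1·(≡29), b=47^0·(≡46) mod 47; (29|47)=-1, (46|47)=-1; (−1)^{1·0·23}·(-1)^0·(-1)^1 = -1.
v=5: a=5^1·(≡4), b=5^-2·(≡2) mod 5; (4|5)=+1, (2|5)=-1; (−1)^{1·-2·2}·(+1)^-2·(-1)^1 = -1.
v=2: v_2(a)=-4, v_2(b)=-2; units ≡ 7, 1 (mod 8); ε·ε+αω+βω = 1·0+-4·0+-2·0 ≡ 0  ⇒  (a,b)_2 = +1.
v=∞: 217105455 > 0 and -3567 < 0  ⇒  (a,b)_∞ = +1.
|Ram(217105455, -3567)| = 4, even; anisotropic at {5, 7, 37, 47}.

[5, 7, 37, 47]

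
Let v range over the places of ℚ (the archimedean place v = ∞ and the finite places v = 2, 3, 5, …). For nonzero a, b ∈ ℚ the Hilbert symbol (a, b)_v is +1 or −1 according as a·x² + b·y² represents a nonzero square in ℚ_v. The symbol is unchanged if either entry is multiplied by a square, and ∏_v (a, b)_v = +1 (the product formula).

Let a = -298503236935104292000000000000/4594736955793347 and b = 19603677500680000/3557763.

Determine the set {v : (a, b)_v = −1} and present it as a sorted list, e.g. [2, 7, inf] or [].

(a, b) ≡ (-33411, 30103311) mod (ℚ^×)²; places V = {2, 3, 5, 7, 11, 13, 17, 37, 43, 53, ∞}.
(a,b)_53: α=2, u≡23; β=1, v≡48 (mod 53); (23|53)=-1, (48|53)=-1; sign (−1)^0·-1^1·-1^2 = -1.
(a,b)_3: α=-11, u≡2; β=-5, v≡1 (mod 3); (2|3)=-1, (1|3)=+1; sign (−1)^1·-1^-5·+1^-11 = +1.
(a,b)_43: α=1, u≡23; β=1, v≡33 (mod 43); (23|43)=+1, (33|43)=-1; sign (−1)^1·+1^1·-1^1 = +1.
(a,b)_2: α=14, β=6; u≡5, v≡7 (mod 8); ε(u)ε(v)=0·1, αω(v)=14·0, βω(u)=6·1; sum ≡ 0  ⇒  +1.
(a,b)_∞: sgn(-33411)=−, sgn(30103311)=+, so +1.
(a,b)_37: α=1, u≡32; β=1, v≡3 (mod 37); (32|37)=-1, (3|37)=+1; sign (−1)^0·-1^1·+1^1 = -1.
(a,b)_7: α=1, u≡1; β=1, v≡2 (mod 7); (1|7)=+1, (2|7)=+1; sign (−1)^1·+1^1·+1^1 = -1.
(a,b)_5: α=12, u≡4; β=4, v≡1 (mod 5); (4|5)=+1, (1|5)=+1; sign (−1)^0·+1^4·+1^12 = +1.
(a,b)_17: α=4, u≡3; β=3, v≡7 (mod 17); (3|17)=-1, (7|17)=-1; sign (−1)^0·-1^3·-1^4 = -1.
(a,b)_11: α=-10, u≡10; β=-4, v≡2 (mod 11); (10|11)=-1, (2|11)=-1; sign (−1)^0·-1^-4·-1^-10 = +1.
(a,b)_13: α=4, u≡12; β=2, v≡9 (mod 13); (12|13)=+1, (9|13)=+1; sign (−1)^0·+1^2·+1^4 = +1.
Ram(-33411, 30103311) = {7, 17, 37, 53}; no ℚ_7-point on the conic.

[7, 17, 37, 53]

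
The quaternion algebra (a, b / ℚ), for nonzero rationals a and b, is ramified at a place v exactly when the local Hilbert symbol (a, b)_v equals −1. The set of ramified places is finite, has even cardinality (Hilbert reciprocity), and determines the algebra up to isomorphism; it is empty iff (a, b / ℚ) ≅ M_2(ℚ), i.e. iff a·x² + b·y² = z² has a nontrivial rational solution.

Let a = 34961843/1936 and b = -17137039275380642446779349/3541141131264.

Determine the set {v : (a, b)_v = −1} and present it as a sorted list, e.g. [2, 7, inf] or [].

[2, 47]

Mod squares: a ≡ 323, b ≡ -15181. Check v ∈ {∞, 2, 3, 7, 11, 17, 19, 31, 47}.
v=19: a=19^1·(≡17), b=19^3·(≡18) mod 19; (17|19)=+1, (18|19)=-1; (−1)^{1·3·9}·(+1)^3·(-1)^1 = +1.
v=17: a=17^1·(≡15), b=17^3·(≡16) mod 17; (15|17)=+1, (16|17)=+1; (−1)^{1·3·8}·(+1)^3·(+1)^1 = +1.
v=11: a=11^-2·(≡3), b=11^-4·(≡2) mod 11; (3|11)=+1, (2|11)=-1; (−1)^{-2·-4·5}·(+1)^-4·(-1)^-2 = +1.
v=3: a=3^0·(≡2), b=3^-10·(≡2) mod 3; (2|3)=-1, (2|3)=-1; (−1)^{0·-10·1}·(-1)^-10·(-1)^0 = +1.
v=47: a=47^2·(≡30), b=47^5·(≡9) mod 47; (30|47)=-1, (9|47)=+1; (−1)^{2·5·23}·(-1)^5·(+1)^2 = -1.
v=∞: 323 > 0 and -15181 < 0  ⇒  (a,b)_∞ = +1.
v=2: v_2(a)=-4, v_2(b)=-12; units ≡ 3, 3 (mod 8); ε·ε+αω+βω = 1·1+-4·1+-12·1 ≡ 1  ⇒  (a,b)_2 = -1.
v=31: a=31^0·(≡23), b=31^4·(≡25) mod 31; (23|31)=-1, (25|31)=+1; (−1)^{0·4·15}·(-1)^4·(+1)^0 = +1.
v=7: a=7^2·(≡1), b=7^4·(≡1) mod 7; (1|7)=+1, (1|7)=+1; (−1)^{2·4·3}·(+1)^4·(+1)^2 = +1.
|Ram(323, -15181)| = 2, even; anisotropic at {2, 47}.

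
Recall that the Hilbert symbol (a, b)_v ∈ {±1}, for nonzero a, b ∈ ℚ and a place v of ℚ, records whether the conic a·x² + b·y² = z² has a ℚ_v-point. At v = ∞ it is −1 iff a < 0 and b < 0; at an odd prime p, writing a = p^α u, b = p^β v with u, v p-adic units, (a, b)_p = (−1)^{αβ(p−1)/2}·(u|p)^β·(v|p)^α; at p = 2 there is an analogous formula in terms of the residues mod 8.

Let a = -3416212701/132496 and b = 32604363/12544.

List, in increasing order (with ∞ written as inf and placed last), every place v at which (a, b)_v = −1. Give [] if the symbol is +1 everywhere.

Mod squares: a ≡ -717541, b ≡ 402523. Check v ∈ {∞, 2, 3, 7, 11, 13, 23, 37, 41, 43}.
v=43: a=43^1·(≡16), b=43^1·(≡34) mod 43; (16|43)=+1, (34|43)=-1; (−1)^{1·1·21}·(+1)^1·(-1)^1 = +1.
v=3: a=3^2·(≡2), b=3^4·(≡1) mod 3; (2|3)=-1, (1|3)=+1; (−1)^{2·4·1}·(-1)^4·(+1)^2 = +1.
v=37: a=37^1·(≡14), b=37^1·(≡7) mod 37; (14|37)=-1, (7|37)=+1; (−1)^{1·1·18}·(-1)^1·(+1)^1 = -1.
v=11: a=11^1·(≡2), b=11^1·(≡7) mod 11; (2|11)=-1, (7|11)=-1; (−1)^{1·1·5}·(-1)^1·(-1)^1 = -1.
v=13: a=13^-2·(≡2), b=13^0·(≡1) mod 13; (2|13)=-1, (1|13)=+1; (−1)^{-2·0·6}·(-1)^0·(+1)^-2 = +1.
v=7: a=7^-2·(≡4), b=7^-2·(≡2) mod 7; (4|7)=+1, (2|7)=+1; (−1)^{-2·-2·3}·(+1)^-2·(+1)^-2 = +1.
v=23: a=23^2·(≡3), b=23^1·(≡5) mod 23; (3|23)=+1, (5|23)=-1; (−1)^{2·1·11}·(+1)^1·(-1)^2 = +1.
v=2: v_2(a)=-4, v_2(b)=-8; units ≡ 3, 3 (mod 8); ε·ε+αω+βω = 1·1+-4·1+-8·1 ≡ 1  ⇒  (a,b)_2 = -1.
v=∞: -717541 < 0 and 402523 > 0  ⇒  (a,b)_∞ = +1.
v=41: a=41^1·(≡34), b=41^0·(≡13) mod 41; (34|41)=-1, (13|41)=-1; (−1)^{1·0·20}·(-1)^0·(-1)^1 = -1.
|Ram(-717541, 402523)| = 4, even; anisotropic at {2, 11, 37, 41}.

[2, 11, 37, 41]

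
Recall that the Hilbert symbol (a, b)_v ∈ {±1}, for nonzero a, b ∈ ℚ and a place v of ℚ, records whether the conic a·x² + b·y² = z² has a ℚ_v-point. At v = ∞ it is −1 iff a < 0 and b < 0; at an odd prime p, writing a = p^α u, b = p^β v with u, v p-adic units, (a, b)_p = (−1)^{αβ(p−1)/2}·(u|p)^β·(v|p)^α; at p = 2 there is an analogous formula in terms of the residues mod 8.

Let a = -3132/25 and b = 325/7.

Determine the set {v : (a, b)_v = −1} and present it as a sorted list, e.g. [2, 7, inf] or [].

Mod squares: a ≡ -87, b ≡ 91. Check v ∈ {∞, 2, 3, 5, 7, 13, 29}.
v=5: a=5^-2·(≡3), b=5^2·(≡4) mod 5; (3|5)=-1, (4|5)=+1; (−1)^{-2·2·2}·(-1)^2·(+1)^-2 = +1.
v=7: a=7^0·(≡1), b=7^-1·(≡3) mod 7; (1|7)=+1, (3|7)=-1; (−1)^{0·-1·3}·(+1)^-1·(-1)^0 = +1.
v=2: v_2(a)=2, v_2(b)=0; units ≡ 1, 3 (mod 8); ε·ε+αω+βω = 0·1+2·1+0·0 ≡ 0  ⇒  (a,b)_2 = +1.
v=∞: -87 < 0 and 91 > 0  ⇒  (a,b)_∞ = +1.
v=13: a=13^0·(≡12), b=13^1·(≡11) mod 13; (12|13)=+1, (11|13)=-1; (−1)^{0·1·6}·(+1)^1·(-1)^0 = +1.
v=3: a=3^3·(≡1), b=3^0·(≡1) mod 3; (1|3)=+1, (1|3)=+1; (−1)^{3·0·1}·(+1)^0·(+1)^3 = +1.
v=29: a=29^1·(≡27), b=29^0·(≡5) mod 29; (27|29)=-1, (5|29)=+1; (−1)^{1·0·14}·(-1)^0·(+1)^1 = +1.
Ram(a, b) = ∅: the form -87·x² + 91·y² − z² is isotropic over every ℚ_v, so by Hasse–Minkowski it is isotropic over ℚ.

[]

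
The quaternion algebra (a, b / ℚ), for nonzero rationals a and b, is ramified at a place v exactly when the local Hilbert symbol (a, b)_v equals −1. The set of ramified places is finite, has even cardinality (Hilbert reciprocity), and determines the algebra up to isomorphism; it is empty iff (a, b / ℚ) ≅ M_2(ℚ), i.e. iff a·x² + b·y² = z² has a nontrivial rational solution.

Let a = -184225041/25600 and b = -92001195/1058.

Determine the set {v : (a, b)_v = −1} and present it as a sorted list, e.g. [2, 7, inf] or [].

(a, b) ≡ (-1001, -24310) mod (ℚ^×)²; places V = {2, 3, 5, 7, 11, 13, 17, 23, 29, ∞}.
(a,b)_29: α=0, u≡15; β=2, v≡14 (mod 29); (15|29)=-1, (14|29)=-1; sign (−1)^0·-1^2·-1^0 = +1.
(a,b)_17: α=0, u≡1; β=1, v≡16 (mod 17); (1|17)=+1, (16|17)=+1; sign (−1)^0·+1^1·+1^0 = +1.
(a,b)_2: α=-10, β=-1; u≡7, v≡5 (mod 8); ε(u)ε(v)=1·0, αω(v)=-10·1, βω(u)=-1·0; sum ≡ 0  ⇒  +1.
(a,b)_23: α=0, u≡14; β=-2, v≡12 (mod 23); (14|23)=-1, (12|23)=+1; sign (−1)^0·-1^-2·+1^0 = +1.
(a,b)_11: α=3, u≡8; β=1, v≡3 (mod 11); (8|11)=-1, (3|11)=+1; sign (−1)^1·-1^1·+1^3 = +1.
(a,b)_13: α=3, u≡12; β=1, v≡11 (mod 13); (12|13)=+1, (11|13)=-1; sign (−1)^0·+1^1·-1^3 = -1.
(a,b)_∞: sgn(-1001)=−, sgn(-24310)=−, so -1.
(a,b)_5: α=-2, u≡1; β=1, v≡2 (mod 5); (1|5)=+1, (2|5)=-1; sign (−1)^0·+1^1·-1^-2 = +1.
(a,b)_3: α=2, u≡1; β=2, v≡2 (mod 3); (1|3)=+1, (2|3)=-1; sign (−1)^0·+1^2·-1^2 = +1.
(a,b)_7: α=1, u≡2; β=0, v≡1 (mod 7); (2|7)=+1, (1|7)=+1; sign (−1)^0·+1^0·+1^1 = +1.
(-1001, -24310 / ℚ) ramifies at {13, ∞}: a division algebra.

[13, inf]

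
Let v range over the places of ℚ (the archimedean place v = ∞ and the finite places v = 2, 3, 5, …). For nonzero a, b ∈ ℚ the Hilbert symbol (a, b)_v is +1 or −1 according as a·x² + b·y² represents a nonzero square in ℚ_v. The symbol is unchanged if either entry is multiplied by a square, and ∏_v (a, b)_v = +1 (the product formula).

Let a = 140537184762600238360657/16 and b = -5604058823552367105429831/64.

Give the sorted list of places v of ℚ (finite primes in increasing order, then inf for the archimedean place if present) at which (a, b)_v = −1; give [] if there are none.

Mod squares: a ≡ 6223777, b ≡ -72945759. Check v ∈ {∞, 2, 3, 7, 13, 17, 23, 29, 31, 37, 43, 47}.
v=31: a=31^1·(≡27), b=31^1·(≡5) mod 31; (27|31)=-1, (5|31)=+1; (−1)^{1·1·15}·(-1)^1·(+1)^1 = +1.
v=43: a=43^1·(≡10), b=43^1·(≡36) mod 43; (10|43)=+1, (36|43)=+1; (−1)^{1·1·21}·(+1)^1·(+1)^1 = -1.
v=13: a=13^2·(≡9), b=13^0·(≡4) mod 13; (9|13)=+1, (4|13)=+1; (−1)^{2·0·6}·(+1)^0·(+1)^2 = +1.
v=29: a=29^1·(≡6), b=29^1·(≡21) mod 29; (6|29)=+1, (21|29)=-1; (−1)^{1·1·14}·(+1)^1·(-1)^1 = -1.
v=23: a=23^3·(≡8), b=23^4·(≡12) mod 23; (8|23)=+1, (12|23)=+1; (−1)^{3·4·11}·(+1)^4·(+1)^3 = +1.
v=3: a=3^0·(≡1), b=3^1·(≡2) mod 3; (1|3)=+1, (2|3)=-1; (−1)^{0·1·1}·(+1)^1·(-1)^0 = +1.
v=2: v_2(a)=-4, v_2(b)=-6; units ≡ 1, 1 (mod 8); ε·ε+αω+βω = 0·0+-4·0+-6·0 ≡ 0  ⇒  (a,b)_2 = +1.
v=47: a=47^2·(≡18), b=47^0·(≡2) mod 47; (18|47)=+1, (2|47)=+1; (−1)^{2·0·23}·(+1)^0·(+1)^2 = +1.
v=37: a=37^2·(≡26), b=37^3·(≡11) mod 37; (26|37)=+1, (11|37)=+1; (−1)^{2·3·18}·(+1)^3·(+1)^2 = +1.
v=∞: 6223777 > 0 and -72945759 < 0  ⇒  (a,b)_∞ = +1.
v=7: a=7^1·(≡5), b=7^4·(≡1) mod 7; (5|7)=-1, (1|7)=+1; (−1)^{1·4·3}·(-1)^4·(+1)^1 = +1.
v=17: a=17^4·(≡8), b=17^5·(≡16) mod 17; (8|17)=+1, (16|17)=+1; (−1)^{4·5·8}·(+1)^5·(+1)^4 = +1.
|Ram(6223777, -72945759)| = 2, even; anisotropic at {29, 43}.

[29, 43]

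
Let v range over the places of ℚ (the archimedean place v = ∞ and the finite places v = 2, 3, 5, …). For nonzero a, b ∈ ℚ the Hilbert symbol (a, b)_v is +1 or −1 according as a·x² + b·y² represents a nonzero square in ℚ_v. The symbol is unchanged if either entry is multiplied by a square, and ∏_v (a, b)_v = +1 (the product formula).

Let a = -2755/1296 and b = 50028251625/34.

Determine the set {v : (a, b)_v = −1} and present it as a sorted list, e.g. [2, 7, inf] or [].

[2, 5, 23, 29]

(a, b) ≡ (-2755, 74290) mod (ℚ^×)²; places V = {2, 3, 5, 11, 17, 19, 23, 29, ∞}.
(a,b)_5: α=1, u≡4; β=3, v≡2 (mod 5); (4|5)=+1, (2|5)=-1; sign (−1)^0·+1^3·-1^1 = -1.
(a,b)_29: α=1, u≡17; β=2, v≡17 (mod 29); (17|29)=-1, (17|29)=-1; sign (−1)^0·-1^2·-1^1 = -1.
(a,b)_17: α=0, u≡4; β=-1, v≡16 (mod 17); (4|17)=+1, (16|17)=+1; sign (−1)^0·+1^-1·+1^0 = +1.
(a,b)_11: α=0, u≡8; β=2, v≡10 (mod 11); (8|11)=-1, (10|11)=-1; sign (−1)^0·-1^2·-1^0 = +1.
(a,b)_3: α=-4, u≡2; β=2, v≡1 (mod 3); (2|3)=-1, (1|3)=+1; sign (−1)^0·-1^2·+1^-4 = +1.
(a,b)_2: α=-4, β=-1; u≡5, v≡1 (mod 8); ε(u)ε(v)=0·0, αω(v)=-4·0, βω(u)=-1·1; sum ≡ 1  ⇒  -1.
(a,b)_∞: sgn(-2755)=−, sgn(74290)=+, so +1.
(a,b)_19: α=1, u≡16; β=1, v≡12 (mod 19); (16|19)=+1, (12|19)=-1; sign (−1)^1·+1^1·-1^1 = +1.
(a,b)_23: α=0, u≡15; β=1, v≡17 (mod 23); (15|23)=-1, (17|23)=-1; sign (−1)^0·-1^1·-1^0 = -1.
Ram(-2755, 74290) = {2, 5, 23, 29}; no ℚ_2-point on the conic.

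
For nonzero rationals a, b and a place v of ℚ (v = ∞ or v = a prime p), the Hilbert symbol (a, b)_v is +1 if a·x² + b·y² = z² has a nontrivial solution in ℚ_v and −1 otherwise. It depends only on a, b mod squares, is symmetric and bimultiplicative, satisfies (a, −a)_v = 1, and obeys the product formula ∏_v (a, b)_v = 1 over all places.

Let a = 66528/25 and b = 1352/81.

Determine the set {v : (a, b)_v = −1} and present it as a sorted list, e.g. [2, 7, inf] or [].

[3, 11]

Mod squares: a ≡ 462, b ≡ 2. Check v ∈ {∞, 2, 3, 5, 7, 11, 13}.
v=2: v_2(a)=5, v_2(b)=3; units ≡ 7, 1 (mod 8); ε·ε+αω+βω = 1·0+5·0+3·0 ≡ 0  ⇒  (a,b)_2 = +1.
v=3: a=3^3·(≡1), b=3^-4·(≡2) mod 3; (1|3)=+1, (2|3)=-1; (−1)^{3·-4·1}·(+1)^-4·(-1)^3 = -1.
v=7: a=7^1·(≡3), b=7^0·(≡2) mod 7; (3|7)=-1, (2|7)=+1; (−1)^{1·0·3}·(-1)^0·(+1)^1 = +1.
v=∞: 462 > 0 and 2 > 0  ⇒  (a,b)_∞ = +1.
v=11: a=11^1·(≡3), b=11^0·(≡8) mod 11; (3|11)=+1, (8|11)=-1; (−1)^{1·0·5}·(+1)^0·(-1)^1 = -1.
v=5: a=5^-2·(≡3), b=5^0·(≡2) mod 5; (3|5)=-1, (2|5)=-1; (−1)^{-2·0·2}·(-1)^0·(-1)^-2 = +1.
v=13: a=13^0·(≡6), b=13^2·(≡7) mod 13; (6|13)=-1, (7|13)=-1; (−1)^{0·2·6}·(-1)^2·(-1)^0 = +1.
|Ram(462, 2)| = 2, even; anisotropic at {3, 11}.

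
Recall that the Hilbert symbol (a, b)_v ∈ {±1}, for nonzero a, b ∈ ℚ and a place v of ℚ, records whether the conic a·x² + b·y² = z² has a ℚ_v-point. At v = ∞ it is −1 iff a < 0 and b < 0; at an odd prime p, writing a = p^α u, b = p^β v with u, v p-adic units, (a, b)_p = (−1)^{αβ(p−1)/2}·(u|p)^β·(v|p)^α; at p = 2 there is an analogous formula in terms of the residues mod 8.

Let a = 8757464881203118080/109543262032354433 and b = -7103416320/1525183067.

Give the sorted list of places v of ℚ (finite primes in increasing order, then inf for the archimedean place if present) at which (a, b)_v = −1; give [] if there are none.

[2, 13]

(a, b) ≡ (2210, -41990) mod (ℚ^×)²; places V = {2, 3, 5, 7, 11, 13, 17, 19, 41, 53, ∞}.
(a,b)_3: α=4, u≡2; β=2, v≡1 (mod 3); (2|3)=-1, (1|3)=+1; sign (−1)^0·-1^2·+1^4 = +1.
(a,b)_∞: sgn(2210)=+, sgn(-41990)=−, so +1.
(a,b)_13: α=1, u≡12; β=1, v≡2 (mod 13); (12|13)=+1, (2|13)=-1; sign (−1)^0·+1^1·-1^1 = -1.
(a,b)_17: α=-3, u≡7; β=-1, v≡3 (mod 17); (7|17)=-1, (3|17)=-1; sign (−1)^0·-1^-1·-1^-3 = +1.
(a,b)_53: α=-4, u≡10; β=-2, v≡41 (mod 53); (10|53)=+1, (41|53)=-1; sign (−1)^0·+1^-2·-1^-4 = +1.
(a,b)_5: α=1, u≡2; β=1, v≡3 (mod 5); (2|5)=-1, (3|5)=-1; sign (−1)^0·-1^1·-1^1 = +1.
(a,b)_41: α=-4, u≡21; β=-2, v≡26 (mod 41); (21|41)=+1, (26|41)=-1; sign (−1)^0·+1^-2·-1^-4 = +1.
(a,b)_2: α=17, β=11; u≡1, v≡5 (mod 8); ε(u)ε(v)=0·0, αω(v)=17·1, βω(u)=11·0; sum ≡ 1  ⇒  -1.
(a,b)_7: α=4, u≡5; β=2, v≡5 (mod 7); (5|7)=-1, (5|7)=-1; sign (−1)^0·-1^2·-1^4 = +1.
(a,b)_11: α=4, u≡10; β=2, v≡2 (mod 11); (10|11)=-1, (2|11)=-1; sign (−1)^0·-1^2·-1^4 = +1.
(a,b)_19: α=2, u≡1; β=-1, v≡18 (mod 19); (1|19)=+1, (18|19)=-1; sign (−1)^0·+1^-1·-1^2 = +1.
Ram(2210, -41990) = {2, 13}; no ℚ_2-point on the conic.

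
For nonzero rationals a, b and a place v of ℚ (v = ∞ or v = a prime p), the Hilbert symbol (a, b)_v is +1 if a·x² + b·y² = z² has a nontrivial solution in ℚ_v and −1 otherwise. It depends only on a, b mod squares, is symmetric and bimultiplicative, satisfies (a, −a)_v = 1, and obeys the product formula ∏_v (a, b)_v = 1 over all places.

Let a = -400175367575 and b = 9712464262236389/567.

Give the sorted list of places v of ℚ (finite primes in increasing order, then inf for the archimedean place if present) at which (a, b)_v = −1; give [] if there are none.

[7, 37]

Mod squares: a ≡ -23, b ≡ 184667. Check v ∈ {∞, 2, 3, 5, 7, 23, 31, 37}.
v=5: a=5^2·(≡2), b=5^0·(≡2) mod 5; (2|5)=-1, (2|5)=-1; (−1)^{2·0·2}·(-1)^0·(-1)^2 = +1.
v=23: a=23^3·(≡5), b=23^5·(≡12) mod 23; (5|23)=-1, (12|23)=+1; (−1)^{3·5·11}·(-1)^5·(+1)^3 = +1.
v=3: a=3^0·(≡1), b=3^-4·(≡2) mod 3; (1|3)=+1, (2|3)=-1; (−1)^{0·-4·1}·(+1)^-4·(-1)^0 = +1.
v=31: a=31^2·(≡16), b=31^3·(≡7) mod 31; (16|31)=+1, (7|31)=+1; (−1)^{2·3·15}·(+1)^3·(+1)^2 = +1.
v=∞: -23 < 0 and 184667 > 0  ⇒  (a,b)_∞ = +1.
v=37: a=37^2·(≡35), b=37^3·(≡4) mod 37; (35|37)=-1, (4|37)=+1; (−1)^{2·3·18}·(-1)^3·(+1)^2 = -1.
v=7: a=7^0·(≡3), b=7^-1·(≡6) mod 7; (3|7)=-1, (6|7)=-1; (−1)^{0·-1·3}·(-1)^-1·(-1)^0 = -1.
v=2: v_2(a)=0, v_2(b)=0; units ≡ 1, 3 (mod 8); ε·ε+αω+βω = 0·1+0·1+0·0 ≡ 0  ⇒  (a,b)_2 = +1.
|Ram(-23, 184667)| = 2, even; anisotropic at {7, 37}.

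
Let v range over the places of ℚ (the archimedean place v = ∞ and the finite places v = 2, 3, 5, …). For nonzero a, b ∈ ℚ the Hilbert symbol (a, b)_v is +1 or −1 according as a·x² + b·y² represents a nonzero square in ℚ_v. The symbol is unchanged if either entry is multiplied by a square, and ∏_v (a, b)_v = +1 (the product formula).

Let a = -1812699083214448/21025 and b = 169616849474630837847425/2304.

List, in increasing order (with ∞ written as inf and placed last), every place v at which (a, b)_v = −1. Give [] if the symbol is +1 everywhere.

Mod squares: a ≡ -5863, b ≡ 8177. Check v ∈ {∞, 2, 3, 5, 11, 13, 17, 19, 29, 37, 41}.
v=37: a=37^2·(≡6), b=37^3·(≡9) mod 37; (6|37)=-1, (9|37)=+1; (−1)^{2·3·18}·(-1)^3·(+1)^2 = -1.
v=17: a=17^4·(≡4), b=17^3·(≡6) mod 17; (4|17)=+1, (6|17)=-1; (−1)^{4·3·8}·(+1)^3·(-1)^4 = +1.
v=3: a=3^0·(≡2), b=3^-2·(≡2) mod 3; (2|3)=-1, (2|3)=-1; (−1)^{0·-2·1}·(-1)^-2·(-1)^0 = +1.
v=11: a=11^1·(≡8), b=11^2·(≡5) mod 11; (8|11)=-1, (5|11)=+1; (−1)^{1·2·5}·(-1)^2·(+1)^1 = +1.
v=∞: -5863 < 0 and 8177 > 0  ⇒  (a,b)_∞ = +1.
v=5: a=5^-2·(≡2), b=5^2·(≡3) mod 5; (2|5)=-1, (3|5)=-1; (−1)^{-2·2·2}·(-1)^2·(-1)^-2 = +1.
v=19: a=19^0·(≡18), b=19^2·(≡16) mod 19; (18|19)=-1, (16|19)=+1; (−1)^{0·2·9}·(-1)^2·(+1)^0 = +1.
v=29: a=29^-2·(≡9), b=29^0·(≡13) mod 29; (9|29)=+1, (13|29)=+1; (−1)^{-2·0·14}·(+1)^0·(+1)^-2 = +1.
v=41: a=41^1·(≡8), b=41^2·(≡40) mod 41; (8|41)=+1, (40|41)=+1; (−1)^{1·2·20}·(+1)^2·(+1)^1 = +1.
v=13: a=13^3·(≡4), b=13^5·(≡11) mod 13; (4|13)=+1, (11|13)=-1; (−1)^{3·5·6}·(+1)^5·(-1)^3 = -1.
v=2: v_2(a)=4, v_2(b)=-8; units ≡ 1, 1 (mod 8); ε·ε+αω+βω = 0·0+4·0+-8·0 ≡ 0  ⇒  (a,b)_2 = +1.
(-5863, 8177 / ℚ) ramifies at {13, 37}: a division algebra.

[13, 37]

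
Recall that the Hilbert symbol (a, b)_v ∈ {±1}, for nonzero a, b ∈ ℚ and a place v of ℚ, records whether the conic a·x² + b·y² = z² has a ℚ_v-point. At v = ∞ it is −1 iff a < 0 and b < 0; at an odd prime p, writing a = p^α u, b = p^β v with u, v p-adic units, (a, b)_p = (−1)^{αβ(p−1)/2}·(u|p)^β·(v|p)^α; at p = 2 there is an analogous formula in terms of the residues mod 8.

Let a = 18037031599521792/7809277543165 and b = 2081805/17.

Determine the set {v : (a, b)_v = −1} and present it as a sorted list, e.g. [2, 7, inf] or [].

[3, 5, 13, 17]

Mod squares: a ≡ 122655, b ≡ 292485. Check v ∈ {∞, 2, 3, 5, 7, 11, 13, 17, 19, 31, 37, 43, 53}.
v=∞: 122655 > 0 and 292485 > 0  ⇒  (a,b)_∞ = +1.
v=7: a=7^-2·(≡4), b=7^0·(≡4) mod 7; (4|7)=+1, (4|7)=+1; (−1)^{-2·0·3}·(+1)^0·(+1)^-2 = +1.
v=53: a=53^-2·(≡47), b=53^0·(≡26) mod 53; (47|53)=+1, (26|53)=-1; (−1)^{-2·0·26}·(+1)^0·(-1)^-2 = +1.
v=31: a=31^2·(≡2), b=31^1·(≡6) mod 31; (2|31)=+1, (6|31)=-1; (−1)^{2·1·15}·(+1)^1·(-1)^2 = +1.
v=2: v_2(a)=14, v_2(b)=0; units ≡ 7, 5 (mod 8); ε·ε+αω+βω = 1·0+14·1+0·0 ≡ 0  ⇒  (a,b)_2 = +1.
v=3: a=3^9·(≡1), b=3^1·(≡1) mod 3; (1|3)=+1, (1|3)=+1; (−1)^{9·1·1}·(+1)^1·(+1)^9 = -1.
v=13: a=13^1·(≡12), b=13^0·(≡6) mod 13; (12|13)=+1, (6|13)=-1; (−1)^{1·0·6}·(+1)^0·(-1)^1 = -1.
v=43: a=43^-2·(≡2), b=43^0·(≡28) mod 43; (2|43)=-1, (28|43)=-1; (−1)^{-2·0·21}·(-1)^0·(-1)^-2 = +1.
v=11: a=11^2·(≡9), b=11^2·(≡2) mod 11; (9|11)=+1, (2|11)=-1; (−1)^{2·2·5}·(+1)^2·(-1)^2 = +1.
v=19: a=19^-2·(≡10), b=19^0·(≡3) mod 19; (10|19)=-1, (3|19)=-1; (−1)^{-2·0·9}·(-1)^0·(-1)^-2 = +1.
v=5: a=5^-1·(≡4), b=5^1·(≡3) mod 5; (4|5)=+1, (3|5)=-1; (−1)^{-1·1·2}·(+1)^1·(-1)^-1 = -1.
v=37: a=37^1·(≡8), b=37^1·(≡8) mod 37; (8|37)=-1, (8|37)=-1; (−1)^{1·1·18}·(-1)^1·(-1)^1 = +1.
v=17: a=17^-1·(≡7), b=17^-1·(≡2) mod 17; (7|17)=-1, (2|17)=+1; (−1)^{-1·-1·8}·(-1)^-1·(+1)^-1 = -1.
(122655, 292485 / ℚ) ramifies at {3, 5, 13, 17}: a division algebra.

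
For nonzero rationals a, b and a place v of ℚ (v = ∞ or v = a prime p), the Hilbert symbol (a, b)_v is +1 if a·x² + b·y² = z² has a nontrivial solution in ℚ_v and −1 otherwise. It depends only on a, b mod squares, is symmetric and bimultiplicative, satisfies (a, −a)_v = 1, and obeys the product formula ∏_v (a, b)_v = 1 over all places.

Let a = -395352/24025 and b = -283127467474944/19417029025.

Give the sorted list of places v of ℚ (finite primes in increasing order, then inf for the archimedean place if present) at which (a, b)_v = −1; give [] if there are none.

Mod squares: a ≡ -38, b ≡ -114. Check v ∈ {∞, 2, 3, 5, 17, 19, 29, 31}.
v=31: a=31^-2·(≡17), b=31^-4·(≡9) mod 31; (17|31)=-1, (9|31)=+1; (−1)^{-2·-4·15}·(-1)^-4·(+1)^-2 = +1.
v=∞: -38 < 0 and -114 < 0  ⇒  (a,b)_∞ = -1.
v=5: a=5^-2·(≡3), b=5^-2·(≡1) mod 5; (3|5)=-1, (1|5)=+1; (−1)^{-2·-2·2}·(-1)^-2·(+1)^-2 = +1.
v=3: a=3^2·(≡1), b=3^9·(≡1) mod 3; (1|3)=+1, (1|3)=+1; (−1)^{2·9·1}·(+1)^9·(+1)^2 = +1.
v=2: v_2(a)=3, v_2(b)=21; units ≡ 5, 7 (mod 8); ε·ε+αω+βω = 0·1+3·0+21·1 ≡ 1  ⇒  (a,b)_2 = -1.
v=29: a=29^0·(≡16), b=29^-2·(≡8) mod 29; (16|29)=+1, (8|29)=-1; (−1)^{0·-2·14}·(+1)^-2·(-1)^0 = +1.
v=17: a=17^2·(≡15), b=17^0·(≡14) mod 17; (15|17)=+1, (14|17)=-1; (−1)^{2·0·8}·(+1)^0·(-1)^2 = +1.
v=19: a=19^1·(≡6), b=19^3·(≡8) mod 19; (6|19)=+1, (8|19)=-1; (−1)^{1·3·9}·(+1)^3·(-1)^1 = +1.
Ram(-38, -114) = {2, ∞}; no ℚ_2-point on the conic.

[2, inf]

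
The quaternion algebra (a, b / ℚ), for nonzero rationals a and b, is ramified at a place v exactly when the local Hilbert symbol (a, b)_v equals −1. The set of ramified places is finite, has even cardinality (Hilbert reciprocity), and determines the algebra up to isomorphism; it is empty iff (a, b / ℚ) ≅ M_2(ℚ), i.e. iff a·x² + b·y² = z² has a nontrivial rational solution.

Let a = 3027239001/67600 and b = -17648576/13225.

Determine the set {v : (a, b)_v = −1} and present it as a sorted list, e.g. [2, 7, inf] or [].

[31, 53]

(a, b) ≡ (70649, -2279) mod (ℚ^×)²; places V = {2, 3, 5, 11, 13, 23, 31, 43, 53, ∞}.
(a,b)_53: α=1, u≡8; β=1, v≡40 (mod 53); (8|53)=-1, (40|53)=+1; sign (−1)^0·-1^1·+1^1 = -1.
(a,b)_13: α=-2, u≡2; β=0, v≡4 (mod 13); (2|13)=-1, (4|13)=+1; sign (−1)^0·-1^0·+1^-2 = +1.
(a,b)_2: α=-4, β=6; u≡1, v≡1 (mod 8); ε(u)ε(v)=0·0, αω(v)=-4·0, βω(u)=6·0; sum ≡ 0  ⇒  +1.
(a,b)_∞: sgn(70649)=+, sgn(-2279)=−, so +1.
(a,b)_23: α=2, u≡18; β=-2, v≡7 (mod 23); (18|23)=+1, (7|23)=-1; sign (−1)^0·+1^-2·-1^2 = +1.
(a,b)_3: α=4, u≡2; β=0, v≡1 (mod 3); (2|3)=-1, (1|3)=+1; sign (−1)^0·-1^0·+1^4 = +1.
(a,b)_5: α=-2, u≡4; β=-2, v≡1 (mod 5); (4|5)=+1, (1|5)=+1; sign (−1)^0·+1^-2·+1^-2 = +1.
(a,b)_43: α=1, u≡15; β=1, v≡27 (mod 43); (15|43)=+1, (27|43)=-1; sign (−1)^1·+1^1·-1^1 = +1.
(a,b)_11: α=0, u≡10; β=2, v≡5 (mod 11); (10|11)=-1, (5|11)=+1; sign (−1)^0·-1^2·+1^0 = +1.
(a,b)_31: α=1, u≡18; β=0, v≡23 (mod 31); (18|31)=+1, (23|31)=-1; sign (−1)^0·+1^0·-1^1 = -1.
Ram(70649, -2279) = {31, 53}; no ℚ_31-point on the conic.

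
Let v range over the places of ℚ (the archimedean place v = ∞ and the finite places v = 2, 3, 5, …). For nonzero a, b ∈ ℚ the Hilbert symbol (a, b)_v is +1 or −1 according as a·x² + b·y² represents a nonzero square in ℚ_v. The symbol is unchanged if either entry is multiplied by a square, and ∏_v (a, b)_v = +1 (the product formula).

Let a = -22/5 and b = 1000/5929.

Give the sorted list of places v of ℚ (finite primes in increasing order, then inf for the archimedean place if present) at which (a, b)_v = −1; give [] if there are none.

(a, b) ≡ (-110, 10) mod (ℚ^×)²; places V = {2, 5, 7, 11, ∞}.
(a,b)_7: α=0, u≡4; β=-2, v≡3 (mod 7); (4|7)=+1, (3|7)=-1; sign (−1)^0·+1^-2·-1^0 = +1.
(a,b)_11: α=1, u≡4; β=-2, v≡2 (mod 11); (4|11)=+1, (2|11)=-1; sign (−1)^0·+1^-2·-1^1 = -1.
(a,b)_∞: sgn(-110)=−, sgn(10)=+, so +1.
(a,b)_5: α=-1, u≡3; β=3, v≡2 (mod 5); (3|5)=-1, (2|5)=-1; sign (−1)^0·-1^3·-1^-1 = +1.
(a,b)_2: α=1, β=3; u≡1, v≡5 (mod 8); ε(u)ε(v)=0·0, αω(v)=1·1, βω(u)=3·0; sum ≡ 1  ⇒  -1.
(-110, 10 / ℚ) ramifies at {2, 11}: a division algebra.

[2, 11]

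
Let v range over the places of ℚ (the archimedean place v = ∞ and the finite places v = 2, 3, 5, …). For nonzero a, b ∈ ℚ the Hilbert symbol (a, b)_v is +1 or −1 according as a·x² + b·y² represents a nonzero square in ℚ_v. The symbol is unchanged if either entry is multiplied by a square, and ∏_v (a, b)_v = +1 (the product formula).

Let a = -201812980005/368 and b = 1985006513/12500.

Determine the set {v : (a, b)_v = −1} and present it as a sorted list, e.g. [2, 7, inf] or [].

[7, 23, 37, 41]

Mod squares: a ≡ -62280435, b ≡ 561085. Check v ∈ {∞, 2, 3, 5, 7, 13, 17, 19, 23, 37, 41}.
v=7: a=7^3·(≡3), b=7^3·(≡5) mod 7; (3|7)=-1, (5|7)=-1; (−1)^{3·3·3}·(-1)^3·(-1)^3 = -1.
v=17: a=17^1·(≡2), b=17^1·(≡9) mod 17; (2|17)=+1, (9|17)=+1; (−1)^{1·1·8}·(+1)^1·(+1)^1 = +1.
v=41: a=41^1·(≡13), b=41^1·(≡36) mod 41; (13|41)=-1, (36|41)=+1; (−1)^{1·1·20}·(-1)^1·(+1)^1 = -1.
v=37: a=37^1·(≡13), b=37^0·(≡2) mod 37; (13|37)=-1, (2|37)=-1; (−1)^{1·0·18}·(-1)^0·(-1)^1 = -1.
v=13: a=13^2·(≡9), b=13^0·(≡5) mod 13; (9|13)=+1, (5|13)=-1; (−1)^{2·0·6}·(+1)^0·(-1)^2 = +1.
v=∞: -62280435 < 0 and 561085 > 0  ⇒  (a,b)_∞ = +1.
v=2: v_2(a)=-4, v_2(b)=-2; units ≡ 5, 5 (mod 8); ε·ε+αω+βω = 0·0+-4·1+-2·1 ≡ 0  ⇒  (a,b)_2 = +1.
v=23: a=23^-1·(≡5), b=23^1·(≡11) mod 23; (5|23)=-1, (11|23)=-1; (−1)^{-1·1·11}·(-1)^1·(-1)^-1 = -1.
v=3: a=3^3·(≡2), b=3^0·(≡1) mod 3; (2|3)=-1, (1|3)=+1; (−1)^{3·0·1}·(-1)^0·(+1)^3 = +1.
v=5: a=5^1·(≡3), b=5^-5·(≡2) mod 5; (3|5)=-1, (2|5)=-1; (−1)^{1·-5·2}·(-1)^-5·(-1)^1 = +1.
v=19: a=19^0·(≡17), b=19^2·(≡12) mod 19; (17|19)=+1, (12|19)=-1; (−1)^{0·2·9}·(+1)^2·(-1)^0 = +1.
|Ram(-62280435, 561085)| = 4, even; anisotropic at {7, 23, 37, 41}.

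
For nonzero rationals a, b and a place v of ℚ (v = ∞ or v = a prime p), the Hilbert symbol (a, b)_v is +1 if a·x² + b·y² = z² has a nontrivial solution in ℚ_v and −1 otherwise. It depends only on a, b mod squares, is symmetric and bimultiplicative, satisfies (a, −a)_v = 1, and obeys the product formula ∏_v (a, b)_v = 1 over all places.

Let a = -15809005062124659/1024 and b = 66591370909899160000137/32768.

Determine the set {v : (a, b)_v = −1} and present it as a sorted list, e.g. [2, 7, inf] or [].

(a, b) ≡ (-11, 1144066) mod (ℚ^×)²; places V = {2, 3, 7, 11, 17, 19, 23, ∞}.
(a,b)_2: α=-10, β=-15; u≡5, v≡1 (mod 8); ε(u)ε(v)=0·0, αω(v)=-10·0, βω(u)=-15·1; sum ≡ 1  ⇒  -1.
(a,b)_11: α=1, u≡6; β=1, v≡1 (mod 11); (6|11)=-1, (1|11)=+1; sign (−1)^1·-1^1·+1^1 = +1.
(a,b)_19: α=2, u≡13; β=3, v≡14 (mod 19); (13|19)=-1, (14|19)=-1; sign (−1)^0·-1^3·-1^2 = -1.
(a,b)_3: α=12, u≡1; β=16, v≡1 (mod 3); (1|3)=+1, (1|3)=+1; sign (−1)^0·+1^16·+1^12 = +1.
(a,b)_23: α=2, u≡9; β=3, v≡8 (mod 23); (9|23)=+1, (8|23)=+1; sign (−1)^0·+1^3·+1^2 = +1.
(a,b)_∞: sgn(-11)=−, sgn(1144066)=+, so +1.
(a,b)_7: α=2, u≡6; β=3, v≡2 (mod 7); (6|7)=-1, (2|7)=+1; sign (−1)^0·-1^3·+1^2 = -1.
(a,b)_17: α=2, u≡6; β=3, v≡12 (mod 17); (6|17)=-1, (12|17)=-1; sign (−1)^0·-1^3·-1^2 = -1.
(-11, 1144066 / ℚ) ramifies at {2, 7, 17, 19}: a division algebra.

[2, 7, 17, 19]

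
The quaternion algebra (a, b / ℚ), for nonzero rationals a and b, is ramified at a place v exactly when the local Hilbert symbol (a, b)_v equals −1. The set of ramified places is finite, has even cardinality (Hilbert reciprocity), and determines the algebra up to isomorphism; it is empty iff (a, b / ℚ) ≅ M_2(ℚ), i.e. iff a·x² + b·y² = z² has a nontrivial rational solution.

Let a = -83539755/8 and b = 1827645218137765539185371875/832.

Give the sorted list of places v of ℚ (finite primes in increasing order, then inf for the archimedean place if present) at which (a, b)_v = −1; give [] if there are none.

(a, b) ≡ (-229190, 850135) mod (ℚ^×)²; places V = {2, 3, 5, 11, 13, 29, 41, 43, ∞}.
(a,b)_13: α=1, u≡8; β=-1, v≡6 (mod 13); (8|13)=-1, (6|13)=-1; sign (−1)^0·-1^-1·-1^1 = +1.
(a,b)_11: α=0, u≡8; β=5, v≡10 (mod 11); (8|11)=-1, (10|11)=-1; sign (−1)^0·-1^5·-1^0 = -1.
(a,b)_41: α=1, u≡13; β=3, v≡22 (mod 41); (13|41)=-1, (22|41)=-1; sign (−1)^0·-1^3·-1^1 = +1.
(a,b)_43: α=1, u≡32; β=4, v≡15 (mod 43); (32|43)=-1, (15|43)=+1; sign (−1)^0·-1^4·+1^1 = +1.
(a,b)_3: α=6, u≡1; β=12, v≡1 (mod 3); (1|3)=+1, (1|3)=+1; sign (−1)^0·+1^12·+1^6 = +1.
(a,b)_2: α=-3, β=-6; u≡5, v≡7 (mod 8); ε(u)ε(v)=0·1, αω(v)=-3·0, βω(u)=-6·1; sum ≡ 0  ⇒  +1.
(a,b)_5: α=1, u≡3; β=5, v≡2 (mod 5); (3|5)=-1, (2|5)=-1; sign (−1)^0·-1^5·-1^1 = +1.
(a,b)_29: α=0, u≡21; β=1, v≡24 (mod 29); (21|29)=-1, (24|29)=+1; sign (−1)^0·-1^1·+1^0 = -1.
(a,b)_∞: sgn(-229190)=−, sgn(850135)=+, so +1.
(-229190, 850135 / ℚ) ramifies at {11, 29}: a division algebra.

[11, 29]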